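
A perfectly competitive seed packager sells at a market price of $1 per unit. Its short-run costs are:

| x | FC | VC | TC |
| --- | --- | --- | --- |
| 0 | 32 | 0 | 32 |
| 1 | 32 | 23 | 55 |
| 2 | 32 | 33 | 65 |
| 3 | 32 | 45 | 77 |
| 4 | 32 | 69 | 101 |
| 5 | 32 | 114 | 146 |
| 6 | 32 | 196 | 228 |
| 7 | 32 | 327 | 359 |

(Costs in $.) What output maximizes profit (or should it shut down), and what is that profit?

Profit at each row (π = 1x − TC): x=0: -32; x=1: -54; x=2: -63; x=3: -74; x=4: -97; x=5: -141; x=6: -222; x=7: -352.
Profit is highest at x = 0. Equivalently, the lowest AVC in the table is 45/3 ≈ $15 at x = 3, and P = $1 falls below it — price never covers variable cost, so the firm shuts down and loses only its fixed cost.

x = 0 (shut down); profit = -$32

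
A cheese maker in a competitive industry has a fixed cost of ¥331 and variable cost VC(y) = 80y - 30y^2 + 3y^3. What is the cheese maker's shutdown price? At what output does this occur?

¥5 per unit, at y = 5

The firm shuts down when price falls below the minimum of average variable cost. AVC = VC/y = 80 - 30y + 3y^2.
dAVC/dy = -30 + 6y = 0 gives y = 5. min AVC = 80 - 30·5 + 3·5^2 = 5.
For P < ¥5 the firm produces nothing.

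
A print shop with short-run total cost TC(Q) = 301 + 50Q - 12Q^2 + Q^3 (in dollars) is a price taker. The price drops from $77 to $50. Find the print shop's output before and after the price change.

Output falls from 9 to 8

MC = 50 - 24Q + 3Q^2; the shutdown threshold is min AVC = $14 (at Q = 6).
At P = $77 ≥ min AVC, set P = MC on the rising branch: Q = 9.
At P = $50 ≥ min AVC, set P = MC: Q = 8. The firm stays open but cuts output.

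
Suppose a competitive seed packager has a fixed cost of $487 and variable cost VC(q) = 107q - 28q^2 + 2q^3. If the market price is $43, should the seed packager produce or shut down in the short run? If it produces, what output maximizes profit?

Produce at q = 8

Variable cost is VC = 107q - 28q^2 + 2q^3, so AVC = VC/q = 107 - 28q + 2q^2 and MC = dTC/dq = 107 - 56q + 6q^2.
AVC is minimized where dAVC/dq = -28 + 4q = 0, at q = 7; min AVC = 107 - 28·7 + 2·7^2 = $9.
Since P = $43 ≥ min AVC = $9, price covers variable cost and the firm should produce.
Solving P = MC: 64 - 56q + 6q^2 = 0 ⇒ q = 4/3 or 8. On the upward-sloping branch, q* = 8.
Check: AVC at q = 8 is $11 ≤ P, so revenue covers variable cost.
Profit = P·q − TC = 43·8 − 575 = -$231, a loss, but smaller than the $487 fixed cost the firm would lose by shutting down.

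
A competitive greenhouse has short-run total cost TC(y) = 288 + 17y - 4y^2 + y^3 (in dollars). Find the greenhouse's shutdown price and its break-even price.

Shutdown price = $13; break-even price = $77

Shutdown price = min AVC. AVC = 17 - 4y + y^2, with vertex at y = 2 and minimum $13.
ATC = 288/y + 17 - 4y + y^2. Setting dATC/dy = −288/y^2 − 4 + 2y = 0 gives y = 6 (since 2·6^3 − 4·6^2 = 288).
min ATC = 288/6 + 17 − 4·6 + 6^2 = $77. That is the break-even price.
For $13 ≤ P < $77 the firm produces at a loss; below $13 it shuts down.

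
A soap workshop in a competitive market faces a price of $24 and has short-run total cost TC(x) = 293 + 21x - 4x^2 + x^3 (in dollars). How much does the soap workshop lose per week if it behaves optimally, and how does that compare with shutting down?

AVC = 21 - 4x + x^2 has its minimum $17 at x = 2; price $24 clears that bar, so the firm operates.
With MC = 21 - 8x + 3x^2, P = MC on the upward-sloping part at x* = 3.
TR = 24·3 = 72. TC = 293 + 54 = 347. Profit = 72 − 347 = -$275.
That loss of $275 beats the $293 the firm would lose by shutting down; producing recovers $18 of fixed cost.

Profit = -$275 at x = 3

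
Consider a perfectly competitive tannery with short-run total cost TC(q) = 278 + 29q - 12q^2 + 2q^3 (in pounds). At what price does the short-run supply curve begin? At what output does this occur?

The firm shuts down when price falls below the minimum of average variable cost. AVC = VC/q = 29 - 12q + 2q^2.
dAVC/dq = -12 + 4q = 0 gives q = 3. min AVC = 29 - 12·3 + 2·3^2 = 11.
For P < £11 the firm produces nothing.

£11 per unit, at q = 3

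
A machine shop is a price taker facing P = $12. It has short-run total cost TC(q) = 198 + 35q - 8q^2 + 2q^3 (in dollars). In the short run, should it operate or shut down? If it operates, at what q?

Shut down

Variable cost is VC = 35q - 8q^2 + 2q^3, so AVC = VC/q = 35 - 8q + 2q^2 and MC = dTC/dq = 35 - 16q + 6q^2.
AVC hits its minimum where MC = AVC, at q = 2, giving min AVC = 35 - 8·2 + 2·2^2 = $27.
With P < min AVC ($12 < $27), every unit sold adds to the loss.
The firm minimizes its loss by shutting down and losing only its fixed cost of $198.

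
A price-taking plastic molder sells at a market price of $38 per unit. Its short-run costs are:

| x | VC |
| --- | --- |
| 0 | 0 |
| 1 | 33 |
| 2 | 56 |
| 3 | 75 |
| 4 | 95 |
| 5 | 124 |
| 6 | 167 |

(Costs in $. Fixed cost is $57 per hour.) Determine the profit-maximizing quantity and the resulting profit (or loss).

Compute π = P·x − TC at each output: x=0: -57; x=1: -52; x=2: -37; x=3: -18; x=4: 0; x=5: 9; x=6: 4.
Profit is maximized at x = 5. AVC there is 124/5 = $24.80 ≤ P, so producing beats shutting down (which would give -$57).

x = 5; profit = $9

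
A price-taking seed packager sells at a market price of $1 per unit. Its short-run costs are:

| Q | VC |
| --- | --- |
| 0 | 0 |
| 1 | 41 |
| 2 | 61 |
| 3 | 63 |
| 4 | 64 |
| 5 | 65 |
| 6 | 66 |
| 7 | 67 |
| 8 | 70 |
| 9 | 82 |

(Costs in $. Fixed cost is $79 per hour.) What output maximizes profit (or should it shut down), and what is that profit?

Tabulate TR − TC: Q=0: -79; Q=1: -119; Q=2: -138; Q=3: -139; Q=4: -139; Q=5: -139; Q=6: -139; Q=7: -139; Q=8: -141; Q=9: -152.
Profit is highest at Q = 0. Equivalently, the lowest AVC in the table is 70/8 ≈ $8.75 at Q = 8, and P = $1 falls below it — price never covers variable cost, so the firm shuts down and loses only its fixed cost.

Q = 0 (shut down); profit = -$79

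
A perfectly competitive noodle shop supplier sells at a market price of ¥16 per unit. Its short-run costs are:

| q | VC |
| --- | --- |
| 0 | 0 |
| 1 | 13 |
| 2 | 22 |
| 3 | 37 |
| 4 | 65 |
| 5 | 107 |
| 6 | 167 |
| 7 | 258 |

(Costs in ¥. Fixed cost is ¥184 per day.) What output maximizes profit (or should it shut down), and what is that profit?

q = 3; profit = -¥173

Compute π = P·q − TC at each output: q=0: -184; q=1: -181; q=2: -174; q=3: -173; q=4: -185; q=5: -211; q=6: -255; q=7: -330.
Profit is maximized at q = 3. AVC there is 37/3 = ¥12.33 ≤ P, so producing beats shutting down (which would give -¥184).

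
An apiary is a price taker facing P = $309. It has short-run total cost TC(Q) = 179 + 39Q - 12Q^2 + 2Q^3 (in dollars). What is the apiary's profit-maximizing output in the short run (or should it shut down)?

Variable cost is VC = 39Q - 12Q^2 + 2Q^3, so AVC = VC/Q = 39 - 12Q + 2Q^2 and MC = dTC/dQ = 39 - 24Q + 6Q^2.
AVC hits its minimum where MC = AVC, at Q = 3, giving min AVC = 39 - 12·3 + 2·3^2 = $21.
Since P = $309 ≥ min AVC = $21, price covers variable cost and the firm should produce.
Set P = MC: 309 = 39 - 24Q + 6Q^2 → -270 - 24Q + 6Q^2 = 0. The roots are Q = -5 and Q = 9; the profit-maximizing output is on the rising part of MC, so Q* = 9.
Check: AVC at Q = 9 is $93 ≤ P, so revenue covers variable cost.
Profit = P·Q − TC = 309·9 − 1016 = $1765.

Produce at Q = 9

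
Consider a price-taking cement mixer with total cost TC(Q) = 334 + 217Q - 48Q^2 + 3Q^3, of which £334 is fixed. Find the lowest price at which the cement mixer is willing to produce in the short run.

The firm shuts down when price falls below the minimum of average variable cost. AVC = VC/Q = 217 - 48Q + 3Q^2.
dAVC/dQ = -48 + 6Q = 0 gives Q = 8. min AVC = 217 - 48·8 + 3·8^2 = 25.
So the shutdown price is £25.

£25 per unit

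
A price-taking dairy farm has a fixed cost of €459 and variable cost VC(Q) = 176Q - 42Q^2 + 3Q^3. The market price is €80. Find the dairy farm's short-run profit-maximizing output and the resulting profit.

Profit = -€75 at Q = 8

AVC = 176 - 42Q + 3Q^2; min AVC = €29 at Q = 7. Since P = €80 ≥ min AVC, the firm produces.
With MC = 176 - 84Q + 9Q^2, P = MC on the upward-sloping part at Q* = 8.
TR = 80·8 = 640. TC = 459 + 256 = 715. Profit = 640 − 715 = -€75.
Shutting down would mean losing the fixed cost of €459, so operating at a loss of €75 is better by €384.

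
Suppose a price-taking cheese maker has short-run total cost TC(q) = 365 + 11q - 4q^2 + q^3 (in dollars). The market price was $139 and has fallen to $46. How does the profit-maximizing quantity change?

MC = 11 - 8q + 3q^2; the shutdown threshold is min AVC = $7 (at q = 2).
With P = $139 above the shutdown price, P = MC gives q = 8.
At P = $46 ≥ min AVC, set P = MC: q = 5. The firm stays open but cuts output.

Output falls from 8 to 5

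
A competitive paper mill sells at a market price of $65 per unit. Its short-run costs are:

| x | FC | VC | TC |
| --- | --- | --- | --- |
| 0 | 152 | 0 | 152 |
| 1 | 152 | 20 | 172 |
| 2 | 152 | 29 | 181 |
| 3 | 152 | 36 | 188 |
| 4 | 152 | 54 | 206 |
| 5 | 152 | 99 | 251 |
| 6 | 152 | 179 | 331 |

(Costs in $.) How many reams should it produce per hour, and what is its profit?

Compute π = P·x − TC at each output: x=0: -152; x=1: -107; x=2: -51; x=3: 7; x=4: 54; x=5: 74; x=6: 59.
Profit is maximized at x = 5. AVC there is 99/5 = $19.80 ≤ P, so producing beats shutting down (which would give -$152).

x = 5; profit = $74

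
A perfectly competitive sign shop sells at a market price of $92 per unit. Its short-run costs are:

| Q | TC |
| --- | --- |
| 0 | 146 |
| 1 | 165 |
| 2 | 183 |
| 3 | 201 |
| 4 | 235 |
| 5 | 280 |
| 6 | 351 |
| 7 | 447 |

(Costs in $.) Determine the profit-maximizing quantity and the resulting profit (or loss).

Q = 6; profit = $201

Tabulate TR − TC: Q=0: -146; Q=1: -73; Q=2: 1; Q=3: 75; Q=4: 133; Q=5: 180; Q=6: 201; Q=7: 197.
Profit is maximized at Q = 6. AVC there is 205/6 = $34.17 ≤ P, so producing beats shutting down (which would give -$146).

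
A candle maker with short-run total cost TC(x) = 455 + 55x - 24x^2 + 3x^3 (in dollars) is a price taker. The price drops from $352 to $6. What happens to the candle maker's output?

Output falls from 9 to 0 (the firm shuts down)

MC = 55 - 48x + 9x^2; the shutdown threshold is min AVC = $7 (at x = 4).
With P = $352 above the shutdown price, P = MC gives x = 9.
At P = $6 < min AVC = $7, price no longer covers variable cost at any output, so the firm shuts down: x = 0.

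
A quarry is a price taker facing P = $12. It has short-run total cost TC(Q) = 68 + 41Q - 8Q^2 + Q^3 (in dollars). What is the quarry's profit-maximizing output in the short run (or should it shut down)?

Shut down

Variable cost is VC = 41Q - 8Q^2 + Q^3, so AVC = VC/Q = 41 - 8Q + Q^2 and MC = dTC/dQ = 41 - 16Q + 3Q^2.
The AVC parabola has its vertex at Q = 8/2 = 4, where AVC = 41 - 8·4 + 4^2 = $25.
P = $12 lies below min AVC = $25; no output level covers variable cost.
Best response: produce nothing and absorb the $68 fixed cost.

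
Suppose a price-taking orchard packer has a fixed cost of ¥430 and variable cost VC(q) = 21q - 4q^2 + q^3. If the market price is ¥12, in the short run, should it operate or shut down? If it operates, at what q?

Shut down

Strip out fixed cost: VC = 21q - 4q^2 + q^3. Then AVC = 21 - 4q + q^2 and MC = 21 - 8q + 3q^2.
AVC hits its minimum where MC = AVC, at q = 2, giving min AVC = 21 - 4·2 + 2^2 = ¥17.
With P < min AVC (¥12 < ¥17), every unit sold adds to the loss.
Best response: produce nothing and absorb the ¥430 fixed cost.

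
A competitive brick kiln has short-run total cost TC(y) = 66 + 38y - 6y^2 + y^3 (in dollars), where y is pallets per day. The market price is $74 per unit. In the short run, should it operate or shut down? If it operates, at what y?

Variable cost is VC = 38y - 6y^2 + y^3, so AVC = VC/y = 38 - 6y + y^2 and MC = dTC/dy = 38 - 12y + 3y^2.
AVC is minimized where dAVC/dy = -6 + 2y = 0, at y = 3; min AVC = 38 - 6·3 + 3^2 = $29.
P = $74 exceeds min AVC = $29, so the firm stays open.
P = MC gives -36 - 12y + 3y^2 = 0, with roots -2 and 6. Take the larger (rising MC): y* = 6.
Check: AVC at y = 6 is $38 ≤ P, so revenue covers variable cost.
Profit = P·y − TC = 74·6 − 294 = $150.

Produce at y = 6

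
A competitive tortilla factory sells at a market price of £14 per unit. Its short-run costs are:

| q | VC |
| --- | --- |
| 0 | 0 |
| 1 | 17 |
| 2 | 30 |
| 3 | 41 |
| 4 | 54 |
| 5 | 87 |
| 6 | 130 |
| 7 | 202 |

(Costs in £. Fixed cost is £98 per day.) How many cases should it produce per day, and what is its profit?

Tabulate TR − TC: q=0: -98; q=1: -101; q=2: -100; q=3: -97; q=4: -96; q=5: -115; q=6: -144; q=7: -202.
Profit is maximized at q = 4. AVC there is 54/4 = £13.50 ≤ P, so producing beats shutting down (which would give -£98).

q = 4; profit = -£96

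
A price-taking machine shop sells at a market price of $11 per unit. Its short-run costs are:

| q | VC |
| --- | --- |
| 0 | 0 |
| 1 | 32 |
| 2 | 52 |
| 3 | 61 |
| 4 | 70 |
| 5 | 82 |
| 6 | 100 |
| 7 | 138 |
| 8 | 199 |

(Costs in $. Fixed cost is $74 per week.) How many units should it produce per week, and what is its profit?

q = 0 (shut down); profit = -$74

Profit at each row (π = 11q − TC): q=0: -74; q=1: -95; q=2: -104; q=3: -102; q=4: -100; q=5: -101; q=6: -108; q=7: -135; q=8: -185.
Profit is highest at q = 0. Equivalently, the lowest AVC in the table is 82/5 ≈ $16.40 at q = 5, and P = $11 falls below it — price never covers variable cost, so the firm shuts down and loses only its fixed cost.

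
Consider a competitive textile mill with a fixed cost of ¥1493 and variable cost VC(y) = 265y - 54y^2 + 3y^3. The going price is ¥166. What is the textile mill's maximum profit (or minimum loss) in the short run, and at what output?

AVC = 265 - 54y + 3y^2 has its minimum ¥22 at y = 9; price ¥166 clears that bar, so the firm operates.
MC = 265 - 108y + 9y^2. Setting P = MC and taking the root on the rising branch gives y* = 11.
TR = 166·11 = 1826. TC = 1493 + 374 = 1867. Profit = 1826 − 1867 = -¥41.
By producing, the firm covers all variable cost plus ¥1452 of fixed cost; shutting down would lose the full ¥1493.

Profit = -¥41 at y = 11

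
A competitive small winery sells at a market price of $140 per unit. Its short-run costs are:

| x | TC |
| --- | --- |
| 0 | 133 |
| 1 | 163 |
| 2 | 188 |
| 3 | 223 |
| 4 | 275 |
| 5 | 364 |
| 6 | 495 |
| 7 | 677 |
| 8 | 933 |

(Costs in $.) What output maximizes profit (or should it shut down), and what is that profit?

x = 6; profit = $345

Tabulate TR − TC: x=0: -133; x=1: -23; x=2: 92; x=3: 197; x=4: 285; x=5: 336; x=6: 345; x=7: 303; x=8: 187.
Profit is maximized at x = 6. AVC there is 362/6 = $60.33 ≤ P, so producing beats shutting down (which would give -$133).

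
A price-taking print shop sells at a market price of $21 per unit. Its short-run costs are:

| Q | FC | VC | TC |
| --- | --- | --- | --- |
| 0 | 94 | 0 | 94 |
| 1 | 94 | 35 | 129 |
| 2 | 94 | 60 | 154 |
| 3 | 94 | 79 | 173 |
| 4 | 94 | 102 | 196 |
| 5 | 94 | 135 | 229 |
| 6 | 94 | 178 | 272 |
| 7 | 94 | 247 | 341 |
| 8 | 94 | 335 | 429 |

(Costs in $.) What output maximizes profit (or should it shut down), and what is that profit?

Compute π = P·Q − TC at each output: Q=0: -94; Q=1: -108; Q=2: -112; Q=3: -110; Q=4: -112; Q=5: -124; Q=6: -146; Q=7: -194; Q=8: -261.
Profit is highest at Q = 0. Equivalently, the lowest AVC in the table is 102/4 ≈ $25.50 at Q = 4, and P = $21 falls below it — price never covers variable cost, so the firm shuts down and loses only its fixed cost.

Q = 0 (shut down); profit = -$94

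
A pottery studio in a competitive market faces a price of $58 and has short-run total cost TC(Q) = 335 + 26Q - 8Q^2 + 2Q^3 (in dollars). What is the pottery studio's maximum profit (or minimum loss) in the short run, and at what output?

Profit = -$207 at Q = 4

AVC = 26 - 8Q + 2Q^2 has its minimum $18 at Q = 2; price $58 clears that bar, so the firm operates.
With MC = 26 - 16Q + 6Q^2, P = MC on the upward-sloping part at Q* = 4.
TR = 58·4 = 232. TC = 335 + 104 = 439. Profit = 232 − 439 = -$207.
Shutting down would mean losing the fixed cost of $335, so operating at a loss of $207 is better by $128.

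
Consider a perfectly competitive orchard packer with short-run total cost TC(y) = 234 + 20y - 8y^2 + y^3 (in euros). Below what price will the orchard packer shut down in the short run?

€4 per unit

The shutdown price is the minimum of AVC. VC = 20y - 8y^2 + y^3, so AVC = 20 - 8y + y^2.
At the minimum of AVC, MC = AVC. MC = 20 - 16y + 3y^2; setting MC = AVC gives 2y^2 - 8y = 0, so y = 4. min AVC = 4.
The firm shuts down for any P below €4.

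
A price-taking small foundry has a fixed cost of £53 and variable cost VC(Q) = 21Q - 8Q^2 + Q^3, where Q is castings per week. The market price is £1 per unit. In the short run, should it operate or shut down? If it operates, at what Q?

Variable cost is VC = 21Q - 8Q^2 + Q^3, so AVC = VC/Q = 21 - 8Q + Q^2 and MC = dTC/dQ = 21 - 16Q + 3Q^2.
AVC hits its minimum where MC = AVC, at Q = 4, giving min AVC = 21 - 8·4 + 4^2 = £5.
Since P = £1 < min AVC = £5, price fails to cover variable cost at any output.
Shutting down limits the loss to fixed cost, £53.

Shut down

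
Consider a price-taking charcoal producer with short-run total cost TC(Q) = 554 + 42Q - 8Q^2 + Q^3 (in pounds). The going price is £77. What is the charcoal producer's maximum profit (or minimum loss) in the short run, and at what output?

AVC = 42 - 8Q + Q^2; min AVC = £26 at Q = 4. Since P = £77 ≥ min AVC, the firm produces.
With MC = 42 - 16Q + 3Q^2, P = MC on the upward-sloping part at Q* = 7.
TR = 77·7 = 539. TC = 554 + 245 = 799. Profit = 539 − 799 = -£260.
Shutting down would mean losing the fixed cost of £554, so operating at a loss of £260 is better by £294.

Profit = -£260 at Q = 7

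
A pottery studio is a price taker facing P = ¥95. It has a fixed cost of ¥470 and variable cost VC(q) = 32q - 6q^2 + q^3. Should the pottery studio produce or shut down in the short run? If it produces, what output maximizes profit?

Produce at q = 7

From TC, MC = TC'(q) = 32 - 12q + 3q^2 and AVC = VC/q = 32 - 6q + q^2.
AVC hits its minimum where MC = AVC, at q = 3, giving min AVC = 32 - 6·3 + 3^2 = ¥23.
P = ¥95 exceeds min AVC = ¥23, so the firm stays open.
Solving P = MC: -63 - 12q + 3q^2 = 0 ⇒ q = -3 or 7. On the upward-sloping branch, q* = 7.
Check: AVC at q = 7 is ¥39 ≤ P, so revenue covers variable cost.
Profit = P·q − TC = 95·7 − 743 = -¥78, a loss, but smaller than the ¥470 fixed cost the firm would lose by shutting down.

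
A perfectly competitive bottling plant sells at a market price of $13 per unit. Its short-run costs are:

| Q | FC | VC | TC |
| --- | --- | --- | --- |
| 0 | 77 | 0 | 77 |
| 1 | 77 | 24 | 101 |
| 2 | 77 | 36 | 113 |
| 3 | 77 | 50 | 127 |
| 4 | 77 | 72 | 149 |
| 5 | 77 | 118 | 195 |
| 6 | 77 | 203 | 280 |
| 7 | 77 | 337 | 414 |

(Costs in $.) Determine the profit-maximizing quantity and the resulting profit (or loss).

Q = 0 (shut down); profit = -$77

Profit at each row (π = 13Q − TC): Q=0: -77; Q=1: -88; Q=2: -87; Q=3: -88; Q=4: -97; Q=5: -130; Q=6: -202; Q=7: -323.
Profit is highest at Q = 0. Equivalently, the lowest AVC in the table is 50/3 ≈ $16.67 at Q = 3, and P = $13 falls below it — price never covers variable cost, so the firm shuts down and loses only its fixed cost.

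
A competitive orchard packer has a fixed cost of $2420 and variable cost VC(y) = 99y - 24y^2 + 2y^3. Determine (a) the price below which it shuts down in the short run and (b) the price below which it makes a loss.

AVC = 99 - 24y + 2y^2; minimized at y = 6, giving min AVC = $27. That is the shutdown price.
ATC = 2420/y + 99 - 24y + 2y^2. Setting dATC/dy = −2420/y^2 − 24 + 4y = 0 gives y = 11 (since 4·11^3 − 24·11^2 = 2420).
min ATC = 2420/11 + 99 − 24·11 + 2·11^2 = $297. That is the break-even price.
For $27 ≤ P < $297 the firm produces at a loss; below $27 it shuts down.

Shutdown price = $27; break-even price = $297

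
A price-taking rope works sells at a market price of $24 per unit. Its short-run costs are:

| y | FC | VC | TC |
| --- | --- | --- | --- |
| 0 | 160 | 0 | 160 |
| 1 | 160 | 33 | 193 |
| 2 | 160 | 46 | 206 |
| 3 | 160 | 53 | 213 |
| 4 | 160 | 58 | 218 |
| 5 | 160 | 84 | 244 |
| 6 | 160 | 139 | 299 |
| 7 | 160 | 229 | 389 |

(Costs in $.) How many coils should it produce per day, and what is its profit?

Tabulate TR − TC: y=0: -160; y=1: -169; y=2: -158; y=3: -141; y=4: -122; y=5: -124; y=6: -155; y=7: -221.
Profit is maximized at y = 4. AVC there is 58/4 = $14.50 ≤ P, so producing beats shutting down (which would give -$160).

y = 4; profit = -$122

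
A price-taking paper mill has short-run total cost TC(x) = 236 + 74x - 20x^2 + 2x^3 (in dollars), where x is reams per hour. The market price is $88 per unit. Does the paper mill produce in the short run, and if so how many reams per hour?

Produce at x = 7

From TC, MC = TC'(x) = 74 - 40x + 6x^2 and AVC = VC/x = 74 - 20x + 2x^2.
The AVC parabola has its vertex at x = 20/4 = 5, where AVC = 74 - 20·5 + 2·5^2 = $24.
Since P = $88 ≥ min AVC = $24, price covers variable cost and the firm should produce.
Set P = MC: 88 = 74 - 40x + 6x^2 → -14 - 40x + 6x^2 = 0. The roots are x = -1/3 and x = 7; the profit-maximizing output is on the rising part of MC, so x* = 7.
Check: AVC at x = 7 is $32 ≤ P, so revenue covers variable cost.
Profit = P·x − TC = 88·7 − 460 = $156.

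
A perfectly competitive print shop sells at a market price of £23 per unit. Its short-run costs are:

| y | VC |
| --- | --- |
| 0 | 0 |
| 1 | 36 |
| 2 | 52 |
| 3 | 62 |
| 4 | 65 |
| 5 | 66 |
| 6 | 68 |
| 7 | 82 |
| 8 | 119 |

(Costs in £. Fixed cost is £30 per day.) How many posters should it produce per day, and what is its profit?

y = 7; profit = £49

Compute π = P·y − TC at each output: y=0: -30; y=1: -43; y=2: -36; y=3: -23; y=4: -3; y=5: 19; y=6: 40; y=7: 49; y=8: 35.
Profit is maximized at y = 7. AVC there is 82/7 = £11.71 ≤ P, so producing beats shutting down (which would give -£30).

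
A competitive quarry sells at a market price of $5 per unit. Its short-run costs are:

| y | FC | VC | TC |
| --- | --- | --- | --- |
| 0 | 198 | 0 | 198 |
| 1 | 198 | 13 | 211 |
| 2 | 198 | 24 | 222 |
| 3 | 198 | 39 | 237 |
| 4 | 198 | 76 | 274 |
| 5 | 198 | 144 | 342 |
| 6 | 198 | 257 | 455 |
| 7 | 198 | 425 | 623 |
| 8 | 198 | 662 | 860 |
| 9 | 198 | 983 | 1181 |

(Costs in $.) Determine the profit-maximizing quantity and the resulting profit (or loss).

Compute π = P·y − TC at each output: y=0: -198; y=1: -206; y=2: -212; y=3: -222; y=4: -254; y=5: -317; y=6: -425; y=7: -588; y=8: -820; y=9: -1136.
Profit is highest at y = 0. Equivalently, the lowest AVC in the table is 24/2 ≈ $12 at y = 2, and P = $5 falls below it — price never covers variable cost, so the firm shuts down and loses only its fixed cost.

y = 0 (shut down); profit = -$198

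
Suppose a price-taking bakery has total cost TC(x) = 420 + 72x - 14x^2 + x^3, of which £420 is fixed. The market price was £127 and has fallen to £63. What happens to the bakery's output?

Output falls from 11 to 9

MC = 72 - 28x + 3x^2; the shutdown threshold is min AVC = £23 (at x = 7).
With P = £127 above the shutdown price, P = MC gives x = 11.
At P = £63 ≥ min AVC, set P = MC: x = 9. The firm stays open but cuts output.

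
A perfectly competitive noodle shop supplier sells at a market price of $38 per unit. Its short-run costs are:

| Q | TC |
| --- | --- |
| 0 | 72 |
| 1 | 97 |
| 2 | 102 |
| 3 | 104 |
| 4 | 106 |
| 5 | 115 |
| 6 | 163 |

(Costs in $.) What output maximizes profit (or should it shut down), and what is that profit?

Q = 5; profit = $75

Tabulate TR − TC: Q=0: -72; Q=1: -59; Q=2: -26; Q=3: 10; Q=4: 46; Q=5: 75; Q=6: 65.
Profit is maximized at Q = 5. AVC there is 43/5 = $8.60 ≤ P, so producing beats shutting down (which would give -$72).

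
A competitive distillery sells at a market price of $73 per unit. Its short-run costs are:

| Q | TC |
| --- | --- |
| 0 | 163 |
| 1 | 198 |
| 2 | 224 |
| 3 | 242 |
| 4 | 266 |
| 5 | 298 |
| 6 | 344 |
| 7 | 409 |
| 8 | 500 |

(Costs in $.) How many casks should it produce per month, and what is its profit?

Profit at each row (π = 73Q − TC): Q=0: -163; Q=1: -125; Q=2: -78; Q=3: -23; Q=4: 26; Q=5: 67; Q=6: 94; Q=7: 102; Q=8: 84.
Profit is maximized at Q = 7. AVC there is 246/7 = $35.14 ≤ P, so producing beats shutting down (which would give -$163).

Q = 7; profit = $102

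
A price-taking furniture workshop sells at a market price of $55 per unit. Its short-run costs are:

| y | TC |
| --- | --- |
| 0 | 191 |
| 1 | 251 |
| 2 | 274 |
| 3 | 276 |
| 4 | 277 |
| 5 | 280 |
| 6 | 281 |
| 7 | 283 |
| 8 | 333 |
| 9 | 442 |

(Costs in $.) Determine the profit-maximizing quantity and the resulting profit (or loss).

y = 8; profit = $107

Compute π = P·y − TC at each output: y=0: -191; y=1: -196; y=2: -164; y=3: -111; y=4: -57; y=5: -5; y=6: 49; y=7: 102; y=8: 107; y=9: 53.
Profit is maximized at y = 8. AVC there is 142/8 = $17.75 ≤ P, so producing beats shutting down (which would give -$191).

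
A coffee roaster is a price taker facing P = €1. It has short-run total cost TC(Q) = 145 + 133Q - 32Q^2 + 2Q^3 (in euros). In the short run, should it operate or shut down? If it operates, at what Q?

From TC, MC = TC'(Q) = 133 - 64Q + 6Q^2 and AVC = VC/Q = 133 - 32Q + 2Q^2.
AVC hits its minimum where MC = AVC, at Q = 8, giving min AVC = 133 - 32·8 + 2·8^2 = €5.
Since P = €1 < min AVC = €5, price fails to cover variable cost at any output.
Best response: produce nothing and absorb the €145 fixed cost.

Shut down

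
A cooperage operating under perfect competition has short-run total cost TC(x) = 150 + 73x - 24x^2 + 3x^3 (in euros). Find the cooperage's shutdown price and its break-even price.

Shutdown price = min AVC. AVC = 73 - 24x + 3x^2, with vertex at x = 4 and minimum €25.
ATC = 150/x + 73 - 24x + 3x^2. Setting dATC/dx = −150/x^2 − 24 + 6x = 0 gives x = 5 (since 6·5^3 − 24·5^2 = 150).
min ATC = 150/5 + 73 − 24·5 + 3·5^2 = €58. That is the break-even price.
For €25 ≤ P < €58 the firm produces at a loss; below €25 it shuts down.

Shutdown price = €25; break-even price = €58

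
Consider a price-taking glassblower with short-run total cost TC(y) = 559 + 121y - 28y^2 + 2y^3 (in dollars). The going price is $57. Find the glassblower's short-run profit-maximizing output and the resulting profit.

Profit = -$303 at y = 8

AVC = 121 - 28y + 2y^2; min AVC = $23 at y = 7. Since P = $57 ≥ min AVC, the firm produces.
With MC = 121 - 56y + 6y^2, P = MC on the upward-sloping part at y* = 8.
TR = 57·8 = 456. TC = 559 + 200 = 759. Profit = 456 − 759 = -$303.
Shutting down would mean losing the fixed cost of $559, so operating at a loss of $303 is better by $256.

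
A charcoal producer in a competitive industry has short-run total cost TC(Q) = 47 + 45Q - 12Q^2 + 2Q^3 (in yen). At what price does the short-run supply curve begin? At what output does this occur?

¥27 per unit, at Q = 3

The shutdown price is the minimum of AVC. VC = 45Q - 12Q^2 + 2Q^3, so AVC = 45 - 12Q + 2Q^2.
dAVC/dQ = -12 + 4Q = 0 gives Q = 3. min AVC = 45 - 12·3 + 2·3^2 = 27.
For P < ¥27 the firm produces nothing.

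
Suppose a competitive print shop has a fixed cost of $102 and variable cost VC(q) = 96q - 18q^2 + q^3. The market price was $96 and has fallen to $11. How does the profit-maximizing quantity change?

Output falls from 12 to 0 (the firm shuts down)

AVC = 96 - 18q + q^2, minimized at q = 9 where min AVC = $15. MC = 96 - 36q + 3q^2.
At P = $96 ≥ min AVC, set P = MC on the rising branch: q = 12.
At P = $11 < min AVC = $15, price no longer covers variable cost at any output, so the firm shuts down: q = 0.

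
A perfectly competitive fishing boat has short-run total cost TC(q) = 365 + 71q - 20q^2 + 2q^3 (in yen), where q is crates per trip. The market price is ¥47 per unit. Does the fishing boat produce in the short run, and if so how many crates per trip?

Produce at q = 6

From TC, MC = TC'(q) = 71 - 40q + 6q^2 and AVC = VC/q = 71 - 20q + 2q^2.
AVC is minimized where dAVC/dq = -20 + 4q = 0, at q = 5; min AVC = 71 - 20·5 + 2·5^2 = ¥21.
Because ¥47 ≥ ¥21, revenue can cover variable cost; the firm operates.
P = MC gives 24 - 40q + 6q^2 = 0, with roots 2/3 and 6. Take the larger (rising MC): q* = 6.
Check: AVC at q = 6 is ¥23 ≤ P, so revenue covers variable cost.
Profit = P·q − TC = 47·6 − 503 = -¥221, a loss, but smaller than the ¥365 fixed cost the firm would lose by shutting down.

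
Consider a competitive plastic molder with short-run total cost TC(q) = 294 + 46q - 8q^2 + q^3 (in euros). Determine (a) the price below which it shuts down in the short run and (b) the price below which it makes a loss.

AVC = 46 - 8q + q^2; minimized at q = 4, giving min AVC = €30. That is the shutdown price.
ATC = 294/q + 46 - 8q + q^2. Setting dATC/dq = −294/q^2 − 8 + 2q = 0 gives q = 7 (since 2·7^3 − 8·7^2 = 294).
min ATC = 294/7 + 46 − 8·7 + 7^2 = €81. That is the break-even price.
Between these two prices the firm operates at a loss; above €81 it earns a profit.

Shutdown price = €30; break-even price = €81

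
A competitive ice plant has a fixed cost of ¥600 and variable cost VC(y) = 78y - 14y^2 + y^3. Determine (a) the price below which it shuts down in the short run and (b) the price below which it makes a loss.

Shutdown price = ¥29; break-even price = ¥98

AVC = 78 - 14y + y^2; minimized at y = 7, giving min AVC = ¥29. That is the shutdown price.
ATC = 600/y + 78 - 14y + y^2. Setting dATC/dy = −600/y^2 − 14 + 2y = 0 gives y = 10 (since 2·10^3 − 14·10^2 = 600).
min ATC = 600/10 + 78 − 14·10 + 10^2 = ¥98. That is the break-even price.
Between these two prices the firm operates at a loss; above ¥98 it earns a profit.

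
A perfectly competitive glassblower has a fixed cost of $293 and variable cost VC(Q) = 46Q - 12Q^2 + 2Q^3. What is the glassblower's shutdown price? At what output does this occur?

$28 per unit, at Q = 3

Short-run supply begins at min AVC. From VC = 46Q - 12Q^2 + 2Q^3, AVC = 46 - 12Q + 2Q^2.
dAVC/dQ = -12 + 4Q = 0 gives Q = 3. min AVC = 46 - 12·3 + 2·3^2 = 28.
For P < $28 the firm produces nothing.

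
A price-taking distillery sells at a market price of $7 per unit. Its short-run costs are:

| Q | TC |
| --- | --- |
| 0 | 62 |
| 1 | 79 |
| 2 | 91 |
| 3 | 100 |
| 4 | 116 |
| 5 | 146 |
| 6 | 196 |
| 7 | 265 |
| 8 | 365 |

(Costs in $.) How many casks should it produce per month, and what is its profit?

Tabulate TR − TC: Q=0: -62; Q=1: -72; Q=2: -77; Q=3: -79; Q=4: -88; Q=5: -111; Q=6: -154; Q=7: -216; Q=8: -309.
Profit is highest at Q = 0. Equivalently, the lowest AVC in the table is 38/3 ≈ $12.67 at Q = 3, and P = $7 falls below it — price never covers variable cost, so the firm shuts down and loses only its fixed cost.

Q = 0 (shut down); profit = -$62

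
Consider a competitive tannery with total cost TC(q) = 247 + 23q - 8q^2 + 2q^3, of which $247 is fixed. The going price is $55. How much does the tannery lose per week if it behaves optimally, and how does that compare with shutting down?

AVC = 23 - 8q + 2q^2; min AVC = $15 at q = 2. Since P = $55 ≥ min AVC, the firm produces.
With MC = 23 - 16q + 6q^2, P = MC on the upward-sloping part at q* = 4.
TR = 55·4 = 220. TC = 247 + 92 = 339. Profit = 220 − 339 = -$119.
By producing, the firm covers all variable cost plus $128 of fixed cost; shutting down would lose the full $247.

Profit = -$119 at q = 4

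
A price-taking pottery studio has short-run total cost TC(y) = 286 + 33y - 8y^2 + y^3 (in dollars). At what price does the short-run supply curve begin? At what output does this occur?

$17 per unit, at y = 4

The shutdown price is the minimum of AVC. VC = 33y - 8y^2 + y^3, so AVC = 33 - 8y + y^2.
dAVC/dy = -8 + 2y = 0 gives y = 4. min AVC = 33 - 8·4 + 4^2 = 17.
For P < $17 the firm produces nothing.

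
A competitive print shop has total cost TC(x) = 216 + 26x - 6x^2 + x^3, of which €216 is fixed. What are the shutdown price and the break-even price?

AVC = 26 - 6x + x^2; minimized at x = 3, giving min AVC = €17. That is the shutdown price.
ATC = 216/x + 26 - 6x + x^2. Setting dATC/dx = −216/x^2 − 6 + 2x = 0 gives x = 6 (since 2·6^3 − 6·6^2 = 216).
min ATC = 216/6 + 26 − 6·6 + 6^2 = €62. That is the break-even price.
Between these two prices the firm operates at a loss; above €62 it earns a profit.

Shutdown price = €17; break-even price = €62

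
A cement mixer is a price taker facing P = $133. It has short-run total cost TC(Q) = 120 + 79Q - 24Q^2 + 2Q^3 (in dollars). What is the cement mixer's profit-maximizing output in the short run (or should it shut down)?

Produce at Q = 9

Variable cost is VC = 79Q - 24Q^2 + 2Q^3, so AVC = VC/Q = 79 - 24Q + 2Q^2 and MC = dTC/dQ = 79 - 48Q + 6Q^2.
The AVC parabola has its vertex at Q = 24/4 = 6, where AVC = 79 - 24·6 + 2·6^2 = $7.
Because $133 ≥ $7, revenue can cover variable cost; the firm operates.
P = MC gives -54 - 48Q + 6Q^2 = 0, with roots -1 and 9. Take the larger (rising MC): Q* = 9.
Check: AVC at Q = 9 is $25 ≤ P, so revenue covers variable cost.
Profit = P·Q − TC = 133·9 − 345 = $852.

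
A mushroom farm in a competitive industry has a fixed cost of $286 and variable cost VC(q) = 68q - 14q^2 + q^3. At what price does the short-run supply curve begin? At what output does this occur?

The shutdown price is the minimum of AVC. VC = 68q - 14q^2 + q^3, so AVC = 68 - 14q + q^2.
At the minimum of AVC, MC = AVC. MC = 68 - 28q + 3q^2; setting MC = AVC gives 2q^2 - 14q = 0, so q = 7. min AVC = 19.
For P < $19 the firm produces nothing.

$19 per unit, at q = 7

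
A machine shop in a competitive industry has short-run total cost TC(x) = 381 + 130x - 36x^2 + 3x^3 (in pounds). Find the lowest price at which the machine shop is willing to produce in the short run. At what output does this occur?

The firm shuts down when price falls below the minimum of average variable cost. AVC = VC/x = 130 - 36x + 3x^2.
dAVC/dx = -36 + 6x = 0 gives x = 6. min AVC = 130 - 36·6 + 3·6^2 = 22.
The firm shuts down for any P below £22.

£22 per unit, at x = 6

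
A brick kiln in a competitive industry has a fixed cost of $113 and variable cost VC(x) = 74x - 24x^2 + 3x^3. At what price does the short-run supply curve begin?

$26 per unit

The firm shuts down when price falls below the minimum of average variable cost. AVC = VC/x = 74 - 24x + 3x^2.
At the minimum of AVC, MC = AVC. MC = 74 - 48x + 9x^2; setting MC = AVC gives 6x^2 - 24x = 0, so x = 4. min AVC = 26.
So the shutdown price is $26.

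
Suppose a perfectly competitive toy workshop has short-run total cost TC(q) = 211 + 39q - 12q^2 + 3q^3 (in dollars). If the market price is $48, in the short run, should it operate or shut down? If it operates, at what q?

Produce at q = 3

From TC, MC = TC'(q) = 39 - 24q + 9q^2 and AVC = VC/q = 39 - 12q + 3q^2.
AVC is minimized where dAVC/dq = -12 + 6q = 0, at q = 2; min AVC = 39 - 12·2 + 3·2^2 = $27.
Because $48 ≥ $27, revenue can cover variable cost; the firm operates.
P = MC gives -9 - 24q + 9q^2 = 0, with roots -1/3 and 3. Take the larger (rising MC): q* = 3.
Check: AVC at q = 3 is $30 ≤ P, so revenue covers variable cost.
Profit = P·q − TC = 48·3 − 301 = -$157, a loss, but smaller than the $211 fixed cost the firm would lose by shutting down.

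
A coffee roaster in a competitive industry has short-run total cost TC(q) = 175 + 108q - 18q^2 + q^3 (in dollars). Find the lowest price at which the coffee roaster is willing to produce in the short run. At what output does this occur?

The shutdown price is the minimum of AVC. VC = 108q - 18q^2 + q^3, so AVC = 108 - 18q + q^2.
dAVC/dq = -18 + 2q = 0 gives q = 9. min AVC = 108 - 18·9 + 9^2 = 27.
The firm shuts down for any P below $27.

$27 per unit, at q = 9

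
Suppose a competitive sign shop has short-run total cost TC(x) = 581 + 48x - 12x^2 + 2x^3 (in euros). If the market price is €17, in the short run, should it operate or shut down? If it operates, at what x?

Shut down

From TC, MC = TC'(x) = 48 - 24x + 6x^2 and AVC = VC/x = 48 - 12x + 2x^2.
AVC hits its minimum where MC = AVC, at x = 3, giving min AVC = 48 - 12·3 + 2·3^2 = €30.
P = €17 lies below min AVC = €30; no output level covers variable cost.
Shutting down limits the loss to fixed cost, €581.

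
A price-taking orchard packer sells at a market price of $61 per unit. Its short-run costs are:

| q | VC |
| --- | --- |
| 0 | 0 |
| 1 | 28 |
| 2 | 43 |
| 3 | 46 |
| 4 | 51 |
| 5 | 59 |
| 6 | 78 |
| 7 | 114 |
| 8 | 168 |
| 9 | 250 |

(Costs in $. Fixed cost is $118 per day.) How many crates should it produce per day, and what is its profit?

Tabulate TR − TC: q=0: -118; q=1: -85; q=2: -39; q=3: 19; q=4: 75; q=5: 128; q=6: 170; q=7: 195; q=8: 202; q=9: 181.
Profit is maximized at q = 8. AVC there is 168/8 = $21 ≤ P, so producing beats shutting down (which would give -$118).

q = 8; profit = $202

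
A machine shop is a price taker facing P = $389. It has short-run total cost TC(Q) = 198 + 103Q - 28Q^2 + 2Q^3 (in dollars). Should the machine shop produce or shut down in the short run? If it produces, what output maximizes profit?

Strip out fixed cost: VC = 103Q - 28Q^2 + 2Q^3. Then AVC = 103 - 28Q + 2Q^2 and MC = 103 - 56Q + 6Q^2.
The AVC parabola has its vertex at Q = 28/4 = 7, where AVC = 103 - 28·7 + 2·7^2 = $5.
P = $389 exceeds min AVC = $5, so the firm stays open.
Set P = MC: 389 = 103 - 56Q + 6Q^2 → -286 - 56Q + 6Q^2 = 0. The roots are Q = -11/3 and Q = 13; the profit-maximizing output is on the rising part of MC, so Q* = 13.
Check: AVC at Q = 13 is $77 ≤ P, so revenue covers variable cost.
Profit = P·Q − TC = 389·13 − 1199 = $3858.

Produce at Q = 13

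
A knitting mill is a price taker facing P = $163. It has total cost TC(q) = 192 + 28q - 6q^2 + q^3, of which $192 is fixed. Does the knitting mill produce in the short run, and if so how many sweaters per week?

Produce at q = 9

Strip out fixed cost: VC = 28q - 6q^2 + q^3. Then AVC = 28 - 6q + q^2 and MC = 28 - 12q + 3q^2.
AVC is minimized where dAVC/dq = -6 + 2q = 0, at q = 3; min AVC = 28 - 6·3 + 3^2 = $19.
Since P = $163 ≥ min AVC = $19, price covers variable cost and the firm should produce.
P = MC gives -135 - 12q + 3q^2 = 0, with roots -5 and 9. Take the larger (rising MC): q* = 9.
Check: AVC at q = 9 is $55 ≤ P, so revenue covers variable cost.
Profit = P·q − TC = 163·9 − 687 = $780.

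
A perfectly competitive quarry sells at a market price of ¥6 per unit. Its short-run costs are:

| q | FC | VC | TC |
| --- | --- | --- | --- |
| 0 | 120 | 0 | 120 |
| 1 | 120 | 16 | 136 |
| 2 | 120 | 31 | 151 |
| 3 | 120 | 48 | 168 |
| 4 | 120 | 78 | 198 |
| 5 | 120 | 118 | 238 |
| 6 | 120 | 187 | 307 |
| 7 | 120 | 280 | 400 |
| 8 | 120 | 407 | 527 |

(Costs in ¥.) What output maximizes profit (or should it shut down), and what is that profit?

q = 0 (shut down); profit = -¥120

Profit at each row (π = 6q − TC): q=0: -120; q=1: -130; q=2: -139; q=3: -150; q=4: -174; q=5: -208; q=6: -271; q=7: -358; q=8: -479.
Profit is highest at q = 0. Equivalently, the lowest AVC in the table is 31/2 ≈ ¥15.50 at q = 2, and P = ¥6 falls below it — price never covers variable cost, so the firm shuts down and loses only its fixed cost.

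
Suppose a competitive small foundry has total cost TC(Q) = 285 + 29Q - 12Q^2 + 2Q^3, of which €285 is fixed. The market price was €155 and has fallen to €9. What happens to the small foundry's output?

AVC = 29 - 12Q + 2Q^2, minimized at Q = 3 where min AVC = €11. MC = 29 - 24Q + 6Q^2.
At P = €155 ≥ min AVC, set P = MC on the rising branch: Q = 7.
At P = €9 < min AVC = €11, price no longer covers variable cost at any output, so the firm shuts down: Q = 0.

Output falls from 7 to 0 (the firm shuts down)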